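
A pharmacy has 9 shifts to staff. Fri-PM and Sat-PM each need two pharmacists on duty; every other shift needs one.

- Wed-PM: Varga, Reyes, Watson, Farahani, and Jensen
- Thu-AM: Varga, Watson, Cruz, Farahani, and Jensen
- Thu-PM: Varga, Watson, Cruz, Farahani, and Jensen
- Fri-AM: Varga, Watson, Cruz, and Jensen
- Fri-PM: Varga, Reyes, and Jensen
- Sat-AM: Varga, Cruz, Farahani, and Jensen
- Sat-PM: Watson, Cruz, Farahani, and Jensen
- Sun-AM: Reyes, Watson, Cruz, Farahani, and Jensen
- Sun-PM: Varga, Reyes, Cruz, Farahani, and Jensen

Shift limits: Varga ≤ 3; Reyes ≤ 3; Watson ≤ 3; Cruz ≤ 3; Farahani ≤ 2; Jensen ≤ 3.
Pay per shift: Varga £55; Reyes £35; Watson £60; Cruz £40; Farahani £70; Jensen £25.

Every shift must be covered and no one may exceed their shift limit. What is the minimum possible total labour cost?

Picking the cheapest available pharmacist for each shift independently would cost £300, but that ignores the shift limits.
An optimal schedule: Wed-PM→Reyes, Thu-AM→Cruz, Thu-PM→Varga, Fri-AM→Jensen, Fri-PM→Jensen+Reyes, Sat-AM→Cruz, Sat-PM→Jensen+Cruz, Sun-AM→Reyes, Sun-PM→Varga.
Total: 35 + 40 + 55 + 25 + 25 + 35 + 40 + 25 + 40 + 35 + 55 = £410.

£410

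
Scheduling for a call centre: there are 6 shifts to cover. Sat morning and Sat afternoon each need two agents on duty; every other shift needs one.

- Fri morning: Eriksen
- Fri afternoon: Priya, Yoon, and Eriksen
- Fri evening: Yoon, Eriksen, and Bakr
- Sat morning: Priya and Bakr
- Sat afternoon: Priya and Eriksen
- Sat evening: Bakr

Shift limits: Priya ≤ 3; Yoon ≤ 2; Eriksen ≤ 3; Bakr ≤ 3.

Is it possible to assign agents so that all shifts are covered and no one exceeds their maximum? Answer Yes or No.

Yes

Fri morning can only be covered by Eriksen, so that assignment is forced.
Sat morning can only be covered by Priya and Bakr, so that assignment is forced.
Sat afternoon can only be covered by Priya and Eriksen, so that assignment is forced.
One valid schedule: Fri morning→Eriksen, Fri afternoon→Priya, Fri evening→Yoon, Sat morning→Priya+Bakr, Sat afternoon→Priya+Eriksen, Sat evening→Bakr.
Loads: Priya 3/3, Yoon 1/2, Eriksen 2/3, Bakr 2/3 — all within limits.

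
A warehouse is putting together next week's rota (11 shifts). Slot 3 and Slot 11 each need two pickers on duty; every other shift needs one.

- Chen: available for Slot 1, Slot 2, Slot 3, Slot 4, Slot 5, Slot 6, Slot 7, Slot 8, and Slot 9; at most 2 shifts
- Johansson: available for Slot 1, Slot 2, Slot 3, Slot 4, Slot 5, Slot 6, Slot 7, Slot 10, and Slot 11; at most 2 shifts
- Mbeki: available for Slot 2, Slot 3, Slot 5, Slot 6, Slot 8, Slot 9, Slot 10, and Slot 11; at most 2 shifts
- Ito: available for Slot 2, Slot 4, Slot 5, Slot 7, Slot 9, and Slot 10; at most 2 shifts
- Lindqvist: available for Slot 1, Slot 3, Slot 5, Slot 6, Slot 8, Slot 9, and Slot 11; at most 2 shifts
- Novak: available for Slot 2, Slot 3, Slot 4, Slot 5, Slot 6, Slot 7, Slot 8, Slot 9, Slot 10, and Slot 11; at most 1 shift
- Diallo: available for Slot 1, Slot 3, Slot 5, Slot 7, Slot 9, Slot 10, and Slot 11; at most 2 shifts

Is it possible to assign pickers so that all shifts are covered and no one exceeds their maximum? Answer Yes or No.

One valid schedule: Slot 1→Chen, Slot 2→Johansson, Slot 3→Novak+Diallo, Slot 4→Chen, Slot 5→Lindqvist, Slot 6→Johansson, Slot 7→Ito, Slot 8→Mbeki, Slot 9→Ito, Slot 10→Mbeki, Slot 11→Lindqvist+Diallo.
Loads: Chen 2/2, Johansson 2/2, Mbeki 2/2, Ito 2/2, Lindqvist 2/2, Novak 1/1, Diallo 2/2 — all within limits.

Yes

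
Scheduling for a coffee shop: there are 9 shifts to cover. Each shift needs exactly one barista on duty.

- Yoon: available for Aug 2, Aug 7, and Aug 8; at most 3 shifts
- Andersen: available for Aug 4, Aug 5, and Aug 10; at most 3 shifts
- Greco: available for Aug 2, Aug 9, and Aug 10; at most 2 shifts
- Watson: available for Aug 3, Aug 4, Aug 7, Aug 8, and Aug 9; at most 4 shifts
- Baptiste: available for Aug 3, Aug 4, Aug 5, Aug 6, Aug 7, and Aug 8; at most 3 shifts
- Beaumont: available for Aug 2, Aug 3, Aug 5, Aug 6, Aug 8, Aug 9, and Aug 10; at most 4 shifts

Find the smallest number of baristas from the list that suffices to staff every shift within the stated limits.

9 slots to fill and no one can take more than 4, so at least ⌈9/4⌉ = 3 baristas are needed.
Yoon, Andersen, and Beaumont alone can cover everything: Aug 2→Yoon, Aug 3→Beaumont, Aug 4→Andersen, Aug 5→Andersen, Aug 6→Beaumont, Aug 7→Yoon, Aug 8→Yoon, Aug 9→Beaumont, Aug 10→Andersen.

3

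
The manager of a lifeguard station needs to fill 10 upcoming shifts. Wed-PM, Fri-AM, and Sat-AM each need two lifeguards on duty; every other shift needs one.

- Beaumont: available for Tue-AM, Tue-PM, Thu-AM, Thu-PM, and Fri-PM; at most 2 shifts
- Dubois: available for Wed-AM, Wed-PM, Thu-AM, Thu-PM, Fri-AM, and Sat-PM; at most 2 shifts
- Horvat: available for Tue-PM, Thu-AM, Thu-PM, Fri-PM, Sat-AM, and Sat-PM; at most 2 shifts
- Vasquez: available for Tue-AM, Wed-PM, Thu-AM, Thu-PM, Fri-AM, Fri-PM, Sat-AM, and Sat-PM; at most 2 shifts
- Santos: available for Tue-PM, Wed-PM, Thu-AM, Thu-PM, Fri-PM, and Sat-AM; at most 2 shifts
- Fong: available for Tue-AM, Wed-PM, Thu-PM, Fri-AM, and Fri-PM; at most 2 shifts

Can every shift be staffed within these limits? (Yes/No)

No

Total capacity is 2+2+2+2+2+2 = 12 but 13 worker-slots are needed — infeasible.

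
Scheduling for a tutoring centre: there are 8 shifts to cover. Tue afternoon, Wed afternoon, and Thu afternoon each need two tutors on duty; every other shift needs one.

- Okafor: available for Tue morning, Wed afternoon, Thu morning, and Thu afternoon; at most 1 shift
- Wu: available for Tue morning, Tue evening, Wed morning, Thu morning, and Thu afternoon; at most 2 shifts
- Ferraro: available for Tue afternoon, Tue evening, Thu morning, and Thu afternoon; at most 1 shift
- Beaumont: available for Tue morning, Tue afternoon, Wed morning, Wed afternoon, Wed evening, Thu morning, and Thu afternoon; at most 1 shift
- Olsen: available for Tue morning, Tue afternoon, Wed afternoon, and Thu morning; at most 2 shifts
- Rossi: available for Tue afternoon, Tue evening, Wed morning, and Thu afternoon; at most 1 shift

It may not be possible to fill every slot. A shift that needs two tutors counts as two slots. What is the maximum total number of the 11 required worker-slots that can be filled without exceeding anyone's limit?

8

Total capacity across all tutors is 1+2+1+1+2+1 = 8, and 11 slots are needed, so at most 8 can be filled.
An assignment achieving 8: Tue morning→Olsen, Tue afternoon→Ferraro+Rossi, Tue evening→Wu, Wed morning→Wu, Wed afternoon→Okafor+Olsen, Wed evening→Beaumont.
Loads: Okafor 1/1, Wu 2/2, Ferraro 1/1, Beaumont 1/1, Olsen 2/2, Rossi 1/1.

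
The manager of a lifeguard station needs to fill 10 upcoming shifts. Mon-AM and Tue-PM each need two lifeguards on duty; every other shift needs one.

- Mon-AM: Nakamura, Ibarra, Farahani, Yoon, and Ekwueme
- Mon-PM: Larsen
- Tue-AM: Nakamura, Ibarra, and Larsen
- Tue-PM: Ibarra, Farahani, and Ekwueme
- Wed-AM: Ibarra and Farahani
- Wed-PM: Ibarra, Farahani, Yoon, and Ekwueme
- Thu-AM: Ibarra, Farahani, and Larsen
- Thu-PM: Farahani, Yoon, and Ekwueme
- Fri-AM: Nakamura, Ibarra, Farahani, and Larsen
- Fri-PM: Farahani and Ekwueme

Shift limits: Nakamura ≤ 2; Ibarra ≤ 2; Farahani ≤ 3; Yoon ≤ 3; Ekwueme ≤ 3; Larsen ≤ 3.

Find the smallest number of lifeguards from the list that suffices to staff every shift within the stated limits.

4

12 slots to fill and no one can take more than 3, so at least ⌈12/3⌉ = 4 lifeguards are needed.
Farahani, Yoon, Ekwueme, and Larsen alone can cover everything: Mon-AM→Yoon+Ekwueme, Mon-PM→Larsen, Tue-AM→Larsen, Tue-PM→Farahani+Ekwueme, Wed-AM→Farahani, Wed-PM→Yoon, Thu-AM→Farahani, Thu-PM→Yoon, Fri-AM→Larsen, Fri-PM→Ekwueme.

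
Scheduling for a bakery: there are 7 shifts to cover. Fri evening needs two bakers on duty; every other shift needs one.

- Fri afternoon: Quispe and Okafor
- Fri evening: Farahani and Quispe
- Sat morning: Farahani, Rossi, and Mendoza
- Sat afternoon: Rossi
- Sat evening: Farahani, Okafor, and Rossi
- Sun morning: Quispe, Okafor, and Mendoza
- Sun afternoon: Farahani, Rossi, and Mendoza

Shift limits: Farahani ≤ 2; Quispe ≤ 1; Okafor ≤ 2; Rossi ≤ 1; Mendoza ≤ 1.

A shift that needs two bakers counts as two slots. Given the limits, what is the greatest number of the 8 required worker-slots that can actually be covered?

Total capacity across all bakers is 2+1+2+1+1 = 7, and 8 slots are needed, so at most 7 can be filled.
An assignment achieving 7: Fri afternoon→Quispe, Fri evening→Farahani, Sat morning→Farahani, Sat afternoon→Rossi, Sat evening→Okafor, Sun morning→Okafor, Sun afternoon→Mendoza.
Loads: Farahani 2/2, Quispe 1/1, Okafor 2/2, Rossi 1/1, Mendoza 1/1.

7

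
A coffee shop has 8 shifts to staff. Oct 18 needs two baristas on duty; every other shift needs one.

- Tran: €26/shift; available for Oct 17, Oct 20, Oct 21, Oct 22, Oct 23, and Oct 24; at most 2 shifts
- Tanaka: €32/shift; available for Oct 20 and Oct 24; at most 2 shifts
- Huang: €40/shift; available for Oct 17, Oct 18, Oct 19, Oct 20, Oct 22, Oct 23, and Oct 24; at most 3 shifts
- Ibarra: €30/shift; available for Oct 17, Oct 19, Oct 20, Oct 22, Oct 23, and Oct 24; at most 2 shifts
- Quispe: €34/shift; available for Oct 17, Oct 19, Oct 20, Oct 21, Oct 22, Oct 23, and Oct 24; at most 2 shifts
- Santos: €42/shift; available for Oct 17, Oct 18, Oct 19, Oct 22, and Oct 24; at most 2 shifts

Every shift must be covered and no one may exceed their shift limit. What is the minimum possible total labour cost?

€292

Oct 18 can only be covered by Huang and Santos, so that assignment is forced.
Picking the cheapest available barista for each shift independently would cost €268, but that ignores the shift limits.
An optimal schedule: Oct 17→Ibarra, Oct 18→Huang+Santos, Oct 19→Ibarra, Oct 20→Tanaka, Oct 21→Tran, Oct 22→Quispe, Oct 23→Tran, Oct 24→Tanaka.
Total: 30 + 40 + 42 + 30 + 32 + 26 + 34 + 26 + 32 = €292.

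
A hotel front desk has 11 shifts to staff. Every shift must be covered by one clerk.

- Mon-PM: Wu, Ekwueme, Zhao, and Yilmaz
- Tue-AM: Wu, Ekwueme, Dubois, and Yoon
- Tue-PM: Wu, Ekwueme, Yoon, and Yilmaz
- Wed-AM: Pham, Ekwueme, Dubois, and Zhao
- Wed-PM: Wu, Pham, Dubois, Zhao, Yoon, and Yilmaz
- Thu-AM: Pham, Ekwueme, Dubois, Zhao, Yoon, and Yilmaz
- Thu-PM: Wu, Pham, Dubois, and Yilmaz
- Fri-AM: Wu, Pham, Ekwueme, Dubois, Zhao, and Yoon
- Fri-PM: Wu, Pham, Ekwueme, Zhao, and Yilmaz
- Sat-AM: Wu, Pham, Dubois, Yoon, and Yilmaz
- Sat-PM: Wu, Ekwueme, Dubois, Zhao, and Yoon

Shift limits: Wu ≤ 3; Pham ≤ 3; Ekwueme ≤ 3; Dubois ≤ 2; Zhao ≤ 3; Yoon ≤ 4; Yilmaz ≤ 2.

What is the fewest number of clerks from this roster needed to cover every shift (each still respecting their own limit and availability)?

4

11 slots to fill and no one can take more than 4, so at least ⌈11/4⌉ = 3 clerks are needed.
Any 3 clerks together have capacity at most 4+3+3 = 10 < 11 slots, so 3 can never suffice.
Wu, Pham, Ekwueme, and Dubois alone can cover everything: Mon-PM→Wu, Tue-AM→Wu, Tue-PM→Wu, Wed-AM→Pham, Wed-PM→Pham, Thu-AM→Pham, Thu-PM→Dubois, Fri-AM→Ekwueme, Fri-PM→Ekwueme, Sat-AM→Dubois, Sat-PM→Ekwueme.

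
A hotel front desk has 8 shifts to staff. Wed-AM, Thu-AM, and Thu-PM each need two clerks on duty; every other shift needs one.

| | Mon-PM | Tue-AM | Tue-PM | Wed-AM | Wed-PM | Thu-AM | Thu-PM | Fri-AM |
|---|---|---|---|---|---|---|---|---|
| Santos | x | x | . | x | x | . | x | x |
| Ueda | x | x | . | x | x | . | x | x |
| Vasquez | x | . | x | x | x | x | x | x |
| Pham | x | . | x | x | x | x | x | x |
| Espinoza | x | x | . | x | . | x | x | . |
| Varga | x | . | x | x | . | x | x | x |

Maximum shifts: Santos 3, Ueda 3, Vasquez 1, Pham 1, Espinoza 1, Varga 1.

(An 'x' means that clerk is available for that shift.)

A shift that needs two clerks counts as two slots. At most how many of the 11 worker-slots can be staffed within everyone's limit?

10

Total capacity across all clerks is 3+3+1+1+1+1 = 10, and 11 slots are needed, so at most 10 can be filled.
An assignment achieving 10: Mon-PM→Ueda, Tue-AM→Santos, Tue-PM→Vasquez, Wed-AM→Ueda+Varga, Wed-PM→Santos, Thu-AM→Pham+Espinoza, Thu-PM→Ueda, Fri-AM→Santos.
Loads: Santos 3/3, Ueda 3/3, Vasquez 1/1, Pham 1/1, Espinoza 1/1, Varga 1/1.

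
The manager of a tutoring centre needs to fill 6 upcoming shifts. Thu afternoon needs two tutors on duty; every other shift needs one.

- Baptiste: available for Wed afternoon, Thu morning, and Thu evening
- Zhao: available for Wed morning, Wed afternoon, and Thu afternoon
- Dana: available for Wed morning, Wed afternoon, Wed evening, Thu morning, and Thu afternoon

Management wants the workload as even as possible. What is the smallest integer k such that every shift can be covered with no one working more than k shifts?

3

With 3 tutors and 7 worker-slots to fill, someone must work at least ⌈7/3⌉ = 3 shifts, so k ≥ 3.
k = 3 works: Wed morning→Zhao, Wed afternoon→Baptiste, Wed evening→Dana, Thu morning→Baptiste, Thu afternoon→Zhao+Dana, Thu evening→Baptiste.
Loads: Baptiste 3, Zhao 2, Dana 2 — all ≤ 3.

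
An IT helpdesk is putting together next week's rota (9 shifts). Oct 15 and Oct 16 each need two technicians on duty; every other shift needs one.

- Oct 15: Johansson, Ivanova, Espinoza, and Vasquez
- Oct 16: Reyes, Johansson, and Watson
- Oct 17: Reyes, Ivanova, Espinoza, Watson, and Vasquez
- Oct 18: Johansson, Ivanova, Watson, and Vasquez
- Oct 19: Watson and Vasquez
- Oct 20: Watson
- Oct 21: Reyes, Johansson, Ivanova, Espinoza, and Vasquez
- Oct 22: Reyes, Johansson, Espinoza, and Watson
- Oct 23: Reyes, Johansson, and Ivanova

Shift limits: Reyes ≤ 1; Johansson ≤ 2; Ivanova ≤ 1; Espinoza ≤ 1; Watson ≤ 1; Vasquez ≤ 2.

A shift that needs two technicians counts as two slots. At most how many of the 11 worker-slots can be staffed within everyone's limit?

Total capacity across all technicians is 1+2+1+1+1+2 = 8, and 11 slots are needed, so at most 8 can be filled.
An assignment achieving 8: Oct 15→Ivanova+Espinoza, Oct 16→Reyes+Johansson, Oct 18→Vasquez, Oct 19→Vasquez, Oct 20→Watson, Oct 23→Johansson.
Loads: Reyes 1/1, Johansson 2/2, Ivanova 1/1, Espinoza 1/1, Watson 1/1, Vasquez 2/2.

8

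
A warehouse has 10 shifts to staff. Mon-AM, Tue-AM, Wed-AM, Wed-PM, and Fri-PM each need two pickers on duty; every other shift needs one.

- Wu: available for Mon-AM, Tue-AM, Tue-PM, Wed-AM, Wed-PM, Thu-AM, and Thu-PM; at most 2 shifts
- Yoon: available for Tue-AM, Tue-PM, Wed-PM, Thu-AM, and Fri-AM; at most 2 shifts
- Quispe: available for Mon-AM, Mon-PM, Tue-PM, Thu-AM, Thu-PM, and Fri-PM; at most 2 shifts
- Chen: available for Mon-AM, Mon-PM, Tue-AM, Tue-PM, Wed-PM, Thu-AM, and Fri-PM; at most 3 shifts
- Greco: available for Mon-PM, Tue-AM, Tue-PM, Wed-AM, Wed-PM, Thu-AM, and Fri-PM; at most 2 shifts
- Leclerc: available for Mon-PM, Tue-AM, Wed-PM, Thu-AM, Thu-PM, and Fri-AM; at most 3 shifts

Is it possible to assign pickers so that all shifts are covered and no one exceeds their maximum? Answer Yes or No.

Total capacity is 2+2+2+3+2+3 = 14 but 15 worker-slots are needed — infeasible.

No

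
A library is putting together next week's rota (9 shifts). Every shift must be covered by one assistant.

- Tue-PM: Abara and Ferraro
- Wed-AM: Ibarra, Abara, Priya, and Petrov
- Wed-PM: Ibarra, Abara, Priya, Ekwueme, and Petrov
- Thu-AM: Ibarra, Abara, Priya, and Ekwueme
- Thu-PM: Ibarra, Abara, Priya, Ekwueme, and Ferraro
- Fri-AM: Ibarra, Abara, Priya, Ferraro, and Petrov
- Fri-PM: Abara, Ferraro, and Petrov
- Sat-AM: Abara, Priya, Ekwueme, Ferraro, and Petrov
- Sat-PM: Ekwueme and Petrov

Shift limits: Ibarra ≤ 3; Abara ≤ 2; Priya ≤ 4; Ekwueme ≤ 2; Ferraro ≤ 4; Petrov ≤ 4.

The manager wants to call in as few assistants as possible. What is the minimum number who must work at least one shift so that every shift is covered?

9 slots to fill and no one can take more than 4, so at least ⌈9/4⌉ = 3 assistants are needed.
Ibarra, Abara, and Petrov alone can cover everything: Tue-PM→Abara, Wed-AM→Ibarra, Wed-PM→Petrov, Thu-AM→Ibarra, Thu-PM→Ibarra, Fri-AM→Petrov, Fri-PM→Abara, Sat-AM→Petrov, Sat-PM→Petrov.

3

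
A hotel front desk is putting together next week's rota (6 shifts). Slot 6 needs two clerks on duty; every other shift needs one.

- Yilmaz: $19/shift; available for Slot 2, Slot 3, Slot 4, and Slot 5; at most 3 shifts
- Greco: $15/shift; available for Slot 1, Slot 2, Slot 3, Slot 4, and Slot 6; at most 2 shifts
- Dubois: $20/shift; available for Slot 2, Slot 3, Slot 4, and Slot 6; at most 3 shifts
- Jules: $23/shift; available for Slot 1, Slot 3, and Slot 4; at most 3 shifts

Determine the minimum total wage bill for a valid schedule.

Slot 5 can only be covered by Yilmaz, so that assignment is forced.
Slot 6 can only be covered by Greco and Dubois, so that assignment is forced.
Picking the cheapest available clerk for each shift independently would cost $114, but that ignores the shift limits.
An optimal schedule: Slot 1→Greco, Slot 2→Yilmaz, Slot 3→Yilmaz, Slot 4→Dubois, Slot 5→Yilmaz, Slot 6→Greco+Dubois.
Total: 15 + 19 + 19 + 20 + 19 + 15 + 20 = $127.

$127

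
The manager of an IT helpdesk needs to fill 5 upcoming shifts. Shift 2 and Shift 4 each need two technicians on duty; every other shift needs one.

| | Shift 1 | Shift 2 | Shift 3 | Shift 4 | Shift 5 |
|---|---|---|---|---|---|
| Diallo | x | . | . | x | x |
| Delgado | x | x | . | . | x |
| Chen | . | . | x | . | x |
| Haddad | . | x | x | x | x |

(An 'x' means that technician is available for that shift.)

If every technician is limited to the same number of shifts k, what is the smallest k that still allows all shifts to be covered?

With 4 technicians and 7 worker-slots to fill, someone must work at least ⌈7/4⌉ = 2 shifts, so k ≥ 2.
k = 2 works: Shift 1→Diallo, Shift 2→Delgado+Haddad, Shift 3→Chen, Shift 4→Diallo+Haddad, Shift 5→Delgado.
Loads: Diallo 2, Delgado 2, Chen 1, Haddad 2 — all ≤ 2.

2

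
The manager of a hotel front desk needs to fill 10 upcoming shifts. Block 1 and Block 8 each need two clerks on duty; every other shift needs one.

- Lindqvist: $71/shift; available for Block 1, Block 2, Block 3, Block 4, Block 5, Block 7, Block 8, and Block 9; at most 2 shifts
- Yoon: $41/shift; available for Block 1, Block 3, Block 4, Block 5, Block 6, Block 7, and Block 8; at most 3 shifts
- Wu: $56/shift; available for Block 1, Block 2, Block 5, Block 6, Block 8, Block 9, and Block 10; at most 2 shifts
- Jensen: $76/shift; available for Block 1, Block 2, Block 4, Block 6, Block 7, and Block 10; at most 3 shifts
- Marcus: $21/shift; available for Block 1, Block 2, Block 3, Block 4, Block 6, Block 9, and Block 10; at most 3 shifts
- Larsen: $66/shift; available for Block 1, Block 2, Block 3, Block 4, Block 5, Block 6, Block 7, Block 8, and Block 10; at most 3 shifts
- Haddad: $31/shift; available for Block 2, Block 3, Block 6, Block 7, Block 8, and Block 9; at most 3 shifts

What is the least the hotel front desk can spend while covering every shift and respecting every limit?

Picking the cheapest available clerk for each shift independently would cost $332, but that ignores the shift limits.
An optimal schedule: Block 1→Wu+Larsen, Block 2→Haddad, Block 3→Marcus, Block 4→Yoon, Block 5→Yoon, Block 6→Haddad, Block 7→Haddad, Block 8→Yoon+Wu, Block 9→Marcus, Block 10→Marcus.
Total: 56 + 66 + 31 + 21 + 41 + 41 + 31 + 31 + 41 + 56 + 21 + 21 = $457.

$457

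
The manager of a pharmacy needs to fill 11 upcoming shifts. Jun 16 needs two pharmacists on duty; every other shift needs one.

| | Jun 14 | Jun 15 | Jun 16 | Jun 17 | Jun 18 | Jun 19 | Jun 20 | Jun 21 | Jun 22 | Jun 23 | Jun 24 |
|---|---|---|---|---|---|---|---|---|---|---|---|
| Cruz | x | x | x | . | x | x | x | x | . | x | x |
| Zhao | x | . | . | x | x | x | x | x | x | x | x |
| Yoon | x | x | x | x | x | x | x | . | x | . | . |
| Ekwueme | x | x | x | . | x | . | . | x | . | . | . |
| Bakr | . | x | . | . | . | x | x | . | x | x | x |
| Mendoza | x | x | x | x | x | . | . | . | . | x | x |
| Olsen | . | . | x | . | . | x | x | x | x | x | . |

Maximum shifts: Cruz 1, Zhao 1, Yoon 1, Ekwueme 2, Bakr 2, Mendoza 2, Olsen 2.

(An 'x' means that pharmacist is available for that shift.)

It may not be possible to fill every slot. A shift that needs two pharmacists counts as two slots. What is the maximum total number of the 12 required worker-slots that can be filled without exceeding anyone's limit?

11

Total capacity across all pharmacists is 1+1+1+2+2+2+2 = 11, and 12 slots are needed, so at most 11 can be filled.
An assignment achieving 11: Jun 14→Ekwueme, Jun 15→Ekwueme, Jun 16→Mendoza+Olsen, Jun 17→Zhao, Jun 18→Mendoza, Jun 19→Bakr, Jun 20→Olsen, Jun 21→Cruz, Jun 22→Yoon, Jun 24→Bakr.
Loads: Cruz 1/1, Zhao 1/1, Yoon 1/1, Ekwueme 2/2, Bakr 2/2, Mendoza 2/2, Olsen 2/2.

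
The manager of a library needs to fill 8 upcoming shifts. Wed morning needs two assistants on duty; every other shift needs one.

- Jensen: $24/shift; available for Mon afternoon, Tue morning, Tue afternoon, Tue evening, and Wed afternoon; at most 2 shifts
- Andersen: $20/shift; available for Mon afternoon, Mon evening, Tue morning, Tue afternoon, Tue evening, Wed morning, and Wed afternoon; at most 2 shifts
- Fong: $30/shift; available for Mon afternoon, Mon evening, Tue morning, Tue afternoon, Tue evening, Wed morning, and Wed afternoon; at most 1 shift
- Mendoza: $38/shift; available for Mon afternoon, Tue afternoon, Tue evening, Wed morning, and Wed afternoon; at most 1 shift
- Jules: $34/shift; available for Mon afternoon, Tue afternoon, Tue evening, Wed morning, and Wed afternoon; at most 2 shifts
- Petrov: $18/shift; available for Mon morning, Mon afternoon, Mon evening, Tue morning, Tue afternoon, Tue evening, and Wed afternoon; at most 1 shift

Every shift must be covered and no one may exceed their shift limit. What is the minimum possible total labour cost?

$242

Mon morning can only be covered by Petrov, so that assignment is forced.
Picking the cheapest available assistant for each shift independently would cost $176, but that ignores the shift limits.
An optimal schedule: Mon morning→Petrov, Mon afternoon→Jensen, Mon evening→Andersen, Tue morning→Jensen, Tue afternoon→Andersen, Tue evening→Fong, Wed morning→Mendoza+Jules, Wed afternoon→Jules.
Total: 18 + 24 + 20 + 24 + 20 + 30 + 38 + 34 + 34 = $242.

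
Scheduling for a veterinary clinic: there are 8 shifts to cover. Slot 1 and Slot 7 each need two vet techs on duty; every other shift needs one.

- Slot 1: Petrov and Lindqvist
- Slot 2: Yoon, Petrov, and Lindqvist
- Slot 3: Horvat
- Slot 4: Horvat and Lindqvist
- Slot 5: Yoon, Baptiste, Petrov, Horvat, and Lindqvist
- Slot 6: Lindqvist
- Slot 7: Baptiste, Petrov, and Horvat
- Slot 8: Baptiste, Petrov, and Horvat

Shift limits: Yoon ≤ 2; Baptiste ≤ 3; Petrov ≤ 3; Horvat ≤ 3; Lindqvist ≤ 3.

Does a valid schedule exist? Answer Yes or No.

Yes

Slot 1 can only be covered by Petrov and Lindqvist, so that assignment is forced.
Slot 3 can only be covered by Horvat, so that assignment is forced.
Slot 6 can only be covered by Lindqvist, so that assignment is forced.
One valid schedule: Slot 1→Petrov+Lindqvist, Slot 2→Yoon, Slot 3→Horvat, Slot 4→Horvat, Slot 5→Yoon, Slot 6→Lindqvist, Slot 7→Baptiste+Petrov, Slot 8→Baptiste.
Loads: Yoon 2/2, Baptiste 2/3, Petrov 2/3, Horvat 2/3, Lindqvist 2/3 — all within limits.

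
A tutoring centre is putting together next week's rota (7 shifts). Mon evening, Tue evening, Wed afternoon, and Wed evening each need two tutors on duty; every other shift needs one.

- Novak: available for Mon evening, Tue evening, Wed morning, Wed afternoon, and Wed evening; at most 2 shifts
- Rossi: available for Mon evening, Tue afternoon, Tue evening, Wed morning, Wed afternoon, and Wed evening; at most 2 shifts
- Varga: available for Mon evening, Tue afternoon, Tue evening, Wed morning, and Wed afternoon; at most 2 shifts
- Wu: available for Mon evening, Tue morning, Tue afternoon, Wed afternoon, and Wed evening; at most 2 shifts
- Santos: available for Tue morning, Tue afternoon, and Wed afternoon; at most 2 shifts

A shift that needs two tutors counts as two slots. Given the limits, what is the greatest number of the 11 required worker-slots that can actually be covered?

Total capacity across all tutors is 2+2+2+2+2 = 10, and 11 slots are needed, so at most 10 can be filled.
An assignment achieving 10: Mon evening→Varga, Tue morning→Wu, Tue afternoon→Santos, Tue evening→Novak+Rossi, Wed morning→Novak, Wed afternoon→Varga+Santos, Wed evening→Rossi+Wu.
Loads: Novak 2/2, Rossi 2/2, Varga 2/2, Wu 2/2, Santos 2/2.

10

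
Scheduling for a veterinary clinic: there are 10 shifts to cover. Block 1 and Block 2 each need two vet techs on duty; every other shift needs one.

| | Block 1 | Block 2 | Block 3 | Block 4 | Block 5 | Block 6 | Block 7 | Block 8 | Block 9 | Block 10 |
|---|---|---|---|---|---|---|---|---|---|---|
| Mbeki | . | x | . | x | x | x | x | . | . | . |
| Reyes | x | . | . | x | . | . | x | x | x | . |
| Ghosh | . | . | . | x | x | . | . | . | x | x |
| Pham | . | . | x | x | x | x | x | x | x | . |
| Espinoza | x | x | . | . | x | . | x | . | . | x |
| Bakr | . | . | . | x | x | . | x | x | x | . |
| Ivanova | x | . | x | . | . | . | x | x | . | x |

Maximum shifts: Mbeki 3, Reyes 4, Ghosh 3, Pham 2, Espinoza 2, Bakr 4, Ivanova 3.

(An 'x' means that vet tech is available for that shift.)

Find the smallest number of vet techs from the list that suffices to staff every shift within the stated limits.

4

12 slots to fill and no one can take more than 4, so at least ⌈12/4⌉ = 3 vet techs are needed.
Any 3 vet techs together have capacity at most 4+4+3 = 11 < 12 slots, so 3 can never suffice.
Mbeki, Reyes, Espinoza, and Ivanova alone can cover everything: Block 1→Reyes+Ivanova, Block 2→Mbeki+Espinoza, Block 3→Ivanova, Block 4→Mbeki, Block 5→Espinoza, Block 6→Mbeki, Block 7→Reyes, Block 8→Reyes, Block 9→Reyes, Block 10→Ivanova.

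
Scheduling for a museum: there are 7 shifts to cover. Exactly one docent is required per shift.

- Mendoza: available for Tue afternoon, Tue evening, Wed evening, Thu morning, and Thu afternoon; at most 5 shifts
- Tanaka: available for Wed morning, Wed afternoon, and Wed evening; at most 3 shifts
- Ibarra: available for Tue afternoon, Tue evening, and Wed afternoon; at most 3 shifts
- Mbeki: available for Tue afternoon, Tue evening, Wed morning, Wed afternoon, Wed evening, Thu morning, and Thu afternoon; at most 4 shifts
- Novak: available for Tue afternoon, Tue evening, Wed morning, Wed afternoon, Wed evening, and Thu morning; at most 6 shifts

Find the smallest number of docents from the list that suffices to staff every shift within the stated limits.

7 slots to fill and no one can take more than 6, so at least ⌈7/6⌉ = 2 docents are needed.
Mendoza and Tanaka alone can cover everything: Tue afternoon→Mendoza, Tue evening→Mendoza, Wed morning→Tanaka, Wed afternoon→Tanaka, Wed evening→Mendoza, Thu morning→Mendoza, Thu afternoon→Mendoza.

2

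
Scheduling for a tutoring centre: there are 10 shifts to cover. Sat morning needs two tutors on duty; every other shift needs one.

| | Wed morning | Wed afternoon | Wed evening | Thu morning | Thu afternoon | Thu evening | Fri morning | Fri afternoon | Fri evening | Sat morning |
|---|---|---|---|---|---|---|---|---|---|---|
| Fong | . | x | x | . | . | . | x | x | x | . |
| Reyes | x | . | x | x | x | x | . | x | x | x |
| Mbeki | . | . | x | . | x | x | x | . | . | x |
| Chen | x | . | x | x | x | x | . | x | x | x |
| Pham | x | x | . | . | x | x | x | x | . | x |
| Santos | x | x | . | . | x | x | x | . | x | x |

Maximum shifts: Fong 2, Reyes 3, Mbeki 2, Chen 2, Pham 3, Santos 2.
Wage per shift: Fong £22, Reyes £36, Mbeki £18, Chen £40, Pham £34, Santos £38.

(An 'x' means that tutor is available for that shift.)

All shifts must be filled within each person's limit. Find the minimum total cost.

£328

Picking the cheapest available tutor for each shift independently would cost £260, but that ignores the shift limits.
An optimal schedule: Wed morning→Pham, Wed afternoon→Fong, Wed evening→Mbeki, Thu morning→Reyes, Thu afternoon→Pham, Thu evening→Pham, Fri morning→Mbeki, Fri afternoon→Fong, Fri evening→Reyes, Sat morning→Reyes+Santos.
Total: 34 + 22 + 18 + 36 + 34 + 34 + 18 + 22 + 36 + 36 + 38 = £328.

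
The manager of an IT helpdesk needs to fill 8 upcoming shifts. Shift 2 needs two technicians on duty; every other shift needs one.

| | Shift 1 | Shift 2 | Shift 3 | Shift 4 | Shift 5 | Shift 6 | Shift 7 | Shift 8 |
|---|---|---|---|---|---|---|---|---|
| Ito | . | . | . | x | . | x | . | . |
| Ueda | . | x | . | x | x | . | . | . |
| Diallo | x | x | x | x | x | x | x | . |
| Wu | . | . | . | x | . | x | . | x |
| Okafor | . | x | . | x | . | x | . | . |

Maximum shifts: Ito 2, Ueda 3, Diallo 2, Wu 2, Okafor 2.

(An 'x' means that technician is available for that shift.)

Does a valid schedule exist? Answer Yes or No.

No

Total capacity is 11 and 9 slots are needed, so capacity alone doesn't rule it out.
Shifts {Shift 1, Shift 3, Shift 7} need 3 worker-slots in total, but the technicians available for any of those shifts (Diallo) can supply at most 2 among them. So no valid schedule exists.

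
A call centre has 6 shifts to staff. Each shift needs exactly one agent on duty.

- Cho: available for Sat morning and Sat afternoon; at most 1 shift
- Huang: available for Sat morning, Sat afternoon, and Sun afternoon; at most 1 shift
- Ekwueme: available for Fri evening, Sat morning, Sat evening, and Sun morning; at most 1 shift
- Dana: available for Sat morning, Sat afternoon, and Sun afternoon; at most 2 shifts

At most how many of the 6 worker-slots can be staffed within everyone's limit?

Total capacity across all agents is 1+1+1+2 = 5, and 6 slots are needed, so at most 5 can be filled.
Shifts {Fri evening, Sat evening} need 2 slots but only Ekwueme are available for them, supplying at most 1 — so at least 1 slot must go unfilled.
An assignment achieving 4: Fri evening→Ekwueme, Sat morning→Dana, Sat afternoon→Cho, Sun afternoon→Huang.
Loads: Cho 1/1, Huang 1/1, Ekwueme 1/1, Dana 1/2.

4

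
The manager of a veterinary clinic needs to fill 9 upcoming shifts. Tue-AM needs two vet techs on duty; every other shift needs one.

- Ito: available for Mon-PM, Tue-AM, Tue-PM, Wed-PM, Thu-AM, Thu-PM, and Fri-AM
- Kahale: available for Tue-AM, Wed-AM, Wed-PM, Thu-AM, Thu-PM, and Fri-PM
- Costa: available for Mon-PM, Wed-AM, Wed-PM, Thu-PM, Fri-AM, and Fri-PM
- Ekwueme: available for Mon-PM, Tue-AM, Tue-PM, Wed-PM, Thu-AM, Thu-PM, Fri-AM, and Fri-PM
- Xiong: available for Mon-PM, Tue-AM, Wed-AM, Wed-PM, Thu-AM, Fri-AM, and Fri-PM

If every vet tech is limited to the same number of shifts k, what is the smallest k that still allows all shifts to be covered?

With 5 vet techs and 10 worker-slots to fill, someone must work at least ⌈10/5⌉ = 2 shifts, so k ≥ 2.
k = 2 works: Mon-PM→Ito, Tue-AM→Ekwueme+Xiong, Tue-PM→Ito, Wed-AM→Kahale, Wed-PM→Xiong, Thu-AM→Kahale, Thu-PM→Costa, Fri-AM→Costa, Fri-PM→Ekwueme.
Loads: Ito 2, Kahale 2, Costa 2, Ekwueme 2, Xiong 2 — all ≤ 2.

2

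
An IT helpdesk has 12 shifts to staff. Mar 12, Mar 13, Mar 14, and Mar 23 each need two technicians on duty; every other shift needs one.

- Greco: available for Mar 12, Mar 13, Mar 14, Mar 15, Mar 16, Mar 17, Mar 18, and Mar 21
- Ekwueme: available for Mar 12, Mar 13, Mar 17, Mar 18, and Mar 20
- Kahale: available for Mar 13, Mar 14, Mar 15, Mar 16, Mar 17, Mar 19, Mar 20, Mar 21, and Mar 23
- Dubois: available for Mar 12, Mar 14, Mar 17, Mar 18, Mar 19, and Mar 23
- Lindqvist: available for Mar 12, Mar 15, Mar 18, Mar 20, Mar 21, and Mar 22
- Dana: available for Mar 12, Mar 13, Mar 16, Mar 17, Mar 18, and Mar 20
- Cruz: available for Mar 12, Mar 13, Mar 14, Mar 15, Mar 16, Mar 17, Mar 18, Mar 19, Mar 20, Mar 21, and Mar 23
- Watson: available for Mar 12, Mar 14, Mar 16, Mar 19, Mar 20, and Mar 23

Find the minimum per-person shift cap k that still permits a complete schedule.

With 8 technicians and 16 worker-slots to fill, someone must work at least ⌈16/8⌉ = 2 shifts, so k ≥ 2.
k = 2 works: Mar 12→Dana+Watson, Mar 13→Dana+Cruz, Mar 14→Dubois+Watson, Mar 15→Greco, Mar 16→Kahale, Mar 17→Ekwueme, Mar 18→Ekwueme, Mar 19→Kahale, Mar 20→Lindqvist, Mar 21→Greco, Mar 22→Lindqvist, Mar 23→Dubois+Cruz.
Loads: Greco 2, Ekwueme 2, Kahale 2, Dubois 2, Lindqvist 2, Dana 2, Cruz 2, Watson 2 — all ≤ 2.

2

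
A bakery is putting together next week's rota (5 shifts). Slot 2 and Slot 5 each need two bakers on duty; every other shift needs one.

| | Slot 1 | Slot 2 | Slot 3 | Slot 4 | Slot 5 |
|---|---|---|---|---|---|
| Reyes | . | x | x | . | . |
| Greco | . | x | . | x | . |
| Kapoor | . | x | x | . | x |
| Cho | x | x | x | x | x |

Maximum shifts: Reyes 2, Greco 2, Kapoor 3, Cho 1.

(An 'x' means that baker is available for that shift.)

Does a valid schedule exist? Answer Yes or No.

No

Total capacity is 8 and 7 slots are needed, so capacity alone doesn't rule it out.
Shifts {Slot 1, Slot 5} need 3 worker-slots in total, but the bakers available for any of those shifts (Kapoor and Cho) can supply at most 2 among them. So no valid schedule exists.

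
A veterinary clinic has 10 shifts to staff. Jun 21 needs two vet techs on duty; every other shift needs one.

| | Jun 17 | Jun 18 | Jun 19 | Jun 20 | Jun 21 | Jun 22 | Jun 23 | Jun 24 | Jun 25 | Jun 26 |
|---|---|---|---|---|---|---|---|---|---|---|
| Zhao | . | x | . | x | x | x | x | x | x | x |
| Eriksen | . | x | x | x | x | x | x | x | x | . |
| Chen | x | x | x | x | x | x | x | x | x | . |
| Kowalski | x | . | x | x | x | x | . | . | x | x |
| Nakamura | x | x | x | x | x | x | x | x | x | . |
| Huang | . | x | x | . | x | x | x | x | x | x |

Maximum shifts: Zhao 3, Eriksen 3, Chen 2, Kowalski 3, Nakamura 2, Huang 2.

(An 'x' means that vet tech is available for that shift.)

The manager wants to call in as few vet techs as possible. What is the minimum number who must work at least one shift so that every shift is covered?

4

11 slots to fill and no one can take more than 3, so at least ⌈11/3⌉ = 4 vet techs are needed.
Zhao, Eriksen, Chen, and Kowalski alone can cover everything: Jun 17→Chen, Jun 18→Zhao, Jun 19→Eriksen, Jun 20→Eriksen, Jun 21→Chen+Kowalski, Jun 22→Kowalski, Jun 23→Zhao, Jun 24→Eriksen, Jun 25→Kowalski, Jun 26→Zhao.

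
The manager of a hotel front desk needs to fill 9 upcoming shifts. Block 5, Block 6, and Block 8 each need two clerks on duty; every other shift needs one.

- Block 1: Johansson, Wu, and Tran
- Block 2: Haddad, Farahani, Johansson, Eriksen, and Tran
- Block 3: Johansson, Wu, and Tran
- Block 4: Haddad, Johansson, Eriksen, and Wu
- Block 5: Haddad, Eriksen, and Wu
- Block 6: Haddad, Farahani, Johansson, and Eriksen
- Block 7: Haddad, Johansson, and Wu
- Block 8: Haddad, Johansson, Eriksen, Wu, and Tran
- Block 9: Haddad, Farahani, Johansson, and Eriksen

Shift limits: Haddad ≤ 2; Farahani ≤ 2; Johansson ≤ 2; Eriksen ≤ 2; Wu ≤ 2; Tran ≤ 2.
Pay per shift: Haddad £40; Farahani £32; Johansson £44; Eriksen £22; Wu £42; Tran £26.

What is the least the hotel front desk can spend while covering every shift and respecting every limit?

£412

Picking the cheapest available clerk for each shift independently would cost £322, but that ignores the shift limits.
An optimal schedule: Block 1→Johansson, Block 2→Tran, Block 3→Johansson, Block 4→Wu, Block 5→Haddad+Eriksen, Block 6→Farahani+Eriksen, Block 7→Haddad, Block 8→Wu+Tran, Block 9→Farahani.
Total: 44 + 26 + 44 + 42 + 40 + 22 + 32 + 22 + 40 + 42 + 26 + 32 = £412.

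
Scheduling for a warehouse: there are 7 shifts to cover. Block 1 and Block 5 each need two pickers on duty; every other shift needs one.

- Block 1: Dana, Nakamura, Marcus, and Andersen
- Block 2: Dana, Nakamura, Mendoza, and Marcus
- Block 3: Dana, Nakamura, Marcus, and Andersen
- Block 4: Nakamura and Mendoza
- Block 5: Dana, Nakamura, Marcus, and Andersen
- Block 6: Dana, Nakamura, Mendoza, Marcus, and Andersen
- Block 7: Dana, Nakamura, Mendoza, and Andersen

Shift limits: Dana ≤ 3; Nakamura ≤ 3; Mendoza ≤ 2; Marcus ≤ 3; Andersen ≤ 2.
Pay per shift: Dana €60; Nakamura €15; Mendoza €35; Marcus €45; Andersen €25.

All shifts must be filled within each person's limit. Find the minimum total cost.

Picking the cheapest available picker for each shift independently would cost €155, but that ignores the shift limits.
An optimal schedule: Block 1→Andersen+Marcus, Block 2→Nakamura, Block 3→Nakamura, Block 4→Nakamura, Block 5→Andersen+Marcus, Block 6→Mendoza, Block 7→Mendoza.
Total: 25 + 45 + 15 + 15 + 15 + 25 + 45 + 35 + 35 = €255.

€255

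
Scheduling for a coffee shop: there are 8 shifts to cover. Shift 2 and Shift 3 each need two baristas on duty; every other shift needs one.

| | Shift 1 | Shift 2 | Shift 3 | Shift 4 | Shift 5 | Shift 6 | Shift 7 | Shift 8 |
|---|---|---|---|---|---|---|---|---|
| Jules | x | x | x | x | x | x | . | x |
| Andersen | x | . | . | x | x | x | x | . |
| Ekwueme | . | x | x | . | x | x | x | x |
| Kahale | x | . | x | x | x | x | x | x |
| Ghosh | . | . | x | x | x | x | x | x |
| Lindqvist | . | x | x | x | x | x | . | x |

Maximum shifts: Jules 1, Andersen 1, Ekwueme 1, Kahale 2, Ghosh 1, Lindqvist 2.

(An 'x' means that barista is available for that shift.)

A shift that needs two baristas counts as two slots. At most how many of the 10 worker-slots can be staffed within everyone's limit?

Total capacity across all baristas is 1+1+1+2+1+2 = 8, and 10 slots are needed, so at most 8 can be filled.
An assignment achieving 8: Shift 1→Jules, Shift 2→Ekwueme+Lindqvist, Shift 3→Kahale+Ghosh, Shift 4→Kahale, Shift 7→Andersen, Shift 8→Lindqvist.
Loads: Jules 1/1, Andersen 1/1, Ekwueme 1/1, Kahale 2/2, Ghosh 1/1, Lindqvist 2/2.

8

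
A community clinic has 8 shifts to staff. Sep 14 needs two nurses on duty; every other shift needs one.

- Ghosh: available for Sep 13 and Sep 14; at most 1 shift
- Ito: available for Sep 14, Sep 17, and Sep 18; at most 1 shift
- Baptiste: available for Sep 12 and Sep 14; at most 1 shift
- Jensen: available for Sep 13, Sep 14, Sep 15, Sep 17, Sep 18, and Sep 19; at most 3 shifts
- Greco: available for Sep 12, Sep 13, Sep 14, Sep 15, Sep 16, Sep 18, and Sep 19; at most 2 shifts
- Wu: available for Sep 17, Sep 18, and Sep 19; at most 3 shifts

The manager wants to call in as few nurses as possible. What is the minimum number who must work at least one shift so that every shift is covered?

4

9 slots to fill and no one can take more than 3, so at least ⌈9/3⌉ = 3 nurses are needed.
Any 3 nurses together have capacity at most 3+3+2 = 8 < 9 slots, so 3 can never suffice.
Ghosh, Jensen, Greco, and Wu alone can cover everything: Sep 12→Greco, Sep 13→Jensen, Sep 14→Ghosh+Jensen, Sep 15→Jensen, Sep 16→Greco, Sep 17→Wu, Sep 18→Wu, Sep 19→Wu.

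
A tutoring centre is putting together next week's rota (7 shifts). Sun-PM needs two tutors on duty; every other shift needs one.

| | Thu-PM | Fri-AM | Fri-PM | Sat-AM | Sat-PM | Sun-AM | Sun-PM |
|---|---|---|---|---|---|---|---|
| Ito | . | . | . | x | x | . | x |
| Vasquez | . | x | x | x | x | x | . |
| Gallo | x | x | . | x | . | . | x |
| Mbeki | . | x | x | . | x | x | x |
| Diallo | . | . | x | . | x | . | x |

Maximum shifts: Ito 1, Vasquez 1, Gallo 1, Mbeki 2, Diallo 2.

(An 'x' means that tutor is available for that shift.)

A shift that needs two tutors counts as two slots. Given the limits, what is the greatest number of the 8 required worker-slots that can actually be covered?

Total capacity across all tutors is 1+1+1+2+2 = 7, and 8 slots are needed, so at most 7 can be filled.
An assignment achieving 7: Thu-PM→Gallo, Fri-AM→Mbeki, Fri-PM→Mbeki, Sat-AM→Ito, Sat-PM→Diallo, Sun-AM→Vasquez, Sun-PM→Diallo.
Loads: Ito 1/1, Vasquez 1/1, Gallo 1/1, Mbeki 2/2, Diallo 2/2.

7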